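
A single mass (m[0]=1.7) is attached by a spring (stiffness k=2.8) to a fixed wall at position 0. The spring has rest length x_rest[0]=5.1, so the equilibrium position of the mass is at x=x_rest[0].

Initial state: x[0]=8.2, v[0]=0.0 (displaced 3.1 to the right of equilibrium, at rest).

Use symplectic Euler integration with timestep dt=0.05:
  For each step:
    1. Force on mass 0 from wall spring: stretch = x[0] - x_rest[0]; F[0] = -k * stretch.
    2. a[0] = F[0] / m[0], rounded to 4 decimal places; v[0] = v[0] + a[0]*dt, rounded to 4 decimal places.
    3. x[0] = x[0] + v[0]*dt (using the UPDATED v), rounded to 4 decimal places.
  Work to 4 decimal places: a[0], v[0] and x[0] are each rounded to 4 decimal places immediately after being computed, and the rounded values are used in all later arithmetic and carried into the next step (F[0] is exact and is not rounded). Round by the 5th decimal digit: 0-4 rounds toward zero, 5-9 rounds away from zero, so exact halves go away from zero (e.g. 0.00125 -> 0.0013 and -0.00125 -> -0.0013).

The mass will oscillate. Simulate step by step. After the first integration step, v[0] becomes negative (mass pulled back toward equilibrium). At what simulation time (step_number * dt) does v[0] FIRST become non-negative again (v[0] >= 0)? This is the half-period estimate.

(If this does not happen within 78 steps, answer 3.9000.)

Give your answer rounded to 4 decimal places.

Step 0: x=[8.2000] v=[0.0000]
Step 1: x=[8.1872] v=[-0.2553]
Step 2: x=[8.1617] v=[-0.5095]
Step 3: x=[8.1236] v=[-0.7616]
Step 4: x=[8.0731] v=[-1.0106]
Step 5: x=[8.0103] v=[-1.2554]
Step 6: x=[7.9355] v=[-1.4951]
Step 7: x=[7.8491] v=[-1.7286]
Step 8: x=[7.7514] v=[-1.9550]
Step 9: x=[7.6427] v=[-2.1734]
Step 10: x=[7.5236] v=[-2.3828]
Step 11: x=[7.3945] v=[-2.5824]
Step 12: x=[7.2559] v=[-2.7714]
Step 13: x=[7.1085] v=[-2.9489]
Step 14: x=[6.9528] v=[-3.1143]
Step 15: x=[6.7895] v=[-3.2669]
Step 16: x=[6.6192] v=[-3.4060]
Step 17: x=[6.4426] v=[-3.5311]
Step 18: x=[6.2605] v=[-3.6417]
Step 19: x=[6.0736] v=[-3.7373]
Step 20: x=[5.8827] v=[-3.8175]
Step 21: x=[5.6886] v=[-3.8820]
Step 22: x=[5.4921] v=[-3.9305]
Step 23: x=[5.2940] v=[-3.9628]
Step 24: x=[5.0951] v=[-3.9788]
Step 25: x=[4.8962] v=[-3.9784]
Step 26: x=[4.6981] v=[-3.9616]
Step 27: x=[4.5017] v=[-3.9285]
Step 28: x=[4.3077] v=[-3.8792]
Step 29: x=[4.1170] v=[-3.8140]
Step 30: x=[3.9304] v=[-3.7330]
Step 31: x=[3.7486] v=[-3.6367]
Step 32: x=[3.5723] v=[-3.5254]
Step 33: x=[3.4023] v=[-3.3996]
Step 34: x=[3.2393] v=[-3.2598]
Step 35: x=[3.0840] v=[-3.1066]
Step 36: x=[2.9370] v=[-2.9406]
Step 37: x=[2.7989] v=[-2.7625]
Step 38: x=[2.6703] v=[-2.5730]
Step 39: x=[2.5517] v=[-2.3729]
Step 40: x=[2.4436] v=[-2.1630]
Step 41: x=[2.3464] v=[-1.9442]
Step 42: x=[2.2605] v=[-1.7174]
Step 43: x=[2.1863] v=[-1.4836]
Step 44: x=[2.1241] v=[-1.2437]
Step 45: x=[2.0742] v=[-0.9986]
Step 46: x=[2.0367] v=[-0.7494]
Step 47: x=[2.0118] v=[-0.4971]
Step 48: x=[1.9997] v=[-0.2428]
Step 49: x=[2.0003] v=[0.0125]
First v>=0 after going negative at step 49, time=2.4500

Answer: 2.4500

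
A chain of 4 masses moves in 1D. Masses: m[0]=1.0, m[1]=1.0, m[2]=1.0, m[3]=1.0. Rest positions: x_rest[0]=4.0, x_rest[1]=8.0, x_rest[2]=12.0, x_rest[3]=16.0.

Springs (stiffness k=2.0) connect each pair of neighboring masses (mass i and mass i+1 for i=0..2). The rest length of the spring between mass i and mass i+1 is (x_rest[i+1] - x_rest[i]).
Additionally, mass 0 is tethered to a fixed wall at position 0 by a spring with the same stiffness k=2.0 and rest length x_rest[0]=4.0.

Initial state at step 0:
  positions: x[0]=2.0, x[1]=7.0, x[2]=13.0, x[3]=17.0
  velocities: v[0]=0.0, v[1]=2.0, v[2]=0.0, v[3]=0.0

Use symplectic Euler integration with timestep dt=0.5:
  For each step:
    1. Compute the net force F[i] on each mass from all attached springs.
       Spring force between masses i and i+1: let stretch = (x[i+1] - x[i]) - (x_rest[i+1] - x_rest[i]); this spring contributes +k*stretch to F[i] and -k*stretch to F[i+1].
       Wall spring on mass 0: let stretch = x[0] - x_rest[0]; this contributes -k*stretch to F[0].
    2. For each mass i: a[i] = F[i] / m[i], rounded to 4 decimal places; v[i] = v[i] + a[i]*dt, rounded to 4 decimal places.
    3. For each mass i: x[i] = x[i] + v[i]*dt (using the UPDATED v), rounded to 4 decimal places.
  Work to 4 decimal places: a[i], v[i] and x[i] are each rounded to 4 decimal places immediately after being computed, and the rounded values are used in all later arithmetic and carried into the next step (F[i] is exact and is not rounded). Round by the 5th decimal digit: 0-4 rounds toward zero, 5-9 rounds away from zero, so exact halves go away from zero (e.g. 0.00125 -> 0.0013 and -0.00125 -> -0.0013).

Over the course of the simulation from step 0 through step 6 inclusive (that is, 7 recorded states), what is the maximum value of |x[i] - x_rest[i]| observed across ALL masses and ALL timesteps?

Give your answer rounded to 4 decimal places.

Answer: 2.8750

Derivation:
Step 0: x=[2.0000 7.0000 13.0000 17.0000] v=[0.0000 2.0000 0.0000 0.0000]
Step 1: x=[3.5000 8.5000 12.0000 17.0000] v=[3.0000 3.0000 -2.0000 0.0000]
Step 2: x=[5.7500 9.2500 11.7500 16.5000] v=[4.5000 1.5000 -0.5000 -1.0000]
Step 3: x=[6.8750 9.5000 12.6250 15.6250] v=[2.2500 0.5000 1.7500 -1.7500]
Step 4: x=[5.8750 10.0000 13.4375 15.2500] v=[-2.0000 1.0000 1.6250 -0.7500]
Step 5: x=[4.0000 10.1563 13.4375 15.9688] v=[-3.7500 0.3125 0.0000 1.4375]
Step 6: x=[3.2032 8.8750 13.0626 17.4219] v=[-1.5937 -2.5626 -0.7499 2.9062]
Max displacement = 2.8750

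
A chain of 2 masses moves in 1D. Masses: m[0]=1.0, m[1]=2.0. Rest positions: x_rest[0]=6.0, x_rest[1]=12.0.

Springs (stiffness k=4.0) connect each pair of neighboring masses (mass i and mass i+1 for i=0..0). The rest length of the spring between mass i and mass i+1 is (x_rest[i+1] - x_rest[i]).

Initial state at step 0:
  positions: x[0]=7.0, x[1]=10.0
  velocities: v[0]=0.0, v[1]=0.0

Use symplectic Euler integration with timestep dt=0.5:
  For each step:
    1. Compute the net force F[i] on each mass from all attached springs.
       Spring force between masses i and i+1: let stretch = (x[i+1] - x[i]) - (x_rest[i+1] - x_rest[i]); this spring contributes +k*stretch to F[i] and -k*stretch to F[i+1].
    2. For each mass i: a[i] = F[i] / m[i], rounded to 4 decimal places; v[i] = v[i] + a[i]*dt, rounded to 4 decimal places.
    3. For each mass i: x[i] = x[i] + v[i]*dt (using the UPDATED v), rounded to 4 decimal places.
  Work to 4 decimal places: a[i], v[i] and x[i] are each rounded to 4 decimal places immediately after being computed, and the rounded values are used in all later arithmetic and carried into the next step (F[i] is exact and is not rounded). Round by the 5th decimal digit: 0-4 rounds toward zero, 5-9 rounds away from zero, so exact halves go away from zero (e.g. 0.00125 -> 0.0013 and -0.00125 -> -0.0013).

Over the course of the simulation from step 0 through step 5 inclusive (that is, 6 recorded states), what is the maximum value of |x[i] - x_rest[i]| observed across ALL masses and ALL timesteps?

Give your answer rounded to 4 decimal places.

Answer: 3.5000

Derivation:
Step 0: x=[7.0000 10.0000] v=[0.0000 0.0000]
Step 1: x=[4.0000 11.5000] v=[-6.0000 3.0000]
Step 2: x=[2.5000 12.2500] v=[-3.0000 1.5000]
Step 3: x=[4.7500 11.1250] v=[4.5000 -2.2500]
Step 4: x=[7.3750 9.8125] v=[5.2500 -2.6250]
Step 5: x=[6.4375 10.2813] v=[-1.8750 0.9375]
Max displacement = 3.5000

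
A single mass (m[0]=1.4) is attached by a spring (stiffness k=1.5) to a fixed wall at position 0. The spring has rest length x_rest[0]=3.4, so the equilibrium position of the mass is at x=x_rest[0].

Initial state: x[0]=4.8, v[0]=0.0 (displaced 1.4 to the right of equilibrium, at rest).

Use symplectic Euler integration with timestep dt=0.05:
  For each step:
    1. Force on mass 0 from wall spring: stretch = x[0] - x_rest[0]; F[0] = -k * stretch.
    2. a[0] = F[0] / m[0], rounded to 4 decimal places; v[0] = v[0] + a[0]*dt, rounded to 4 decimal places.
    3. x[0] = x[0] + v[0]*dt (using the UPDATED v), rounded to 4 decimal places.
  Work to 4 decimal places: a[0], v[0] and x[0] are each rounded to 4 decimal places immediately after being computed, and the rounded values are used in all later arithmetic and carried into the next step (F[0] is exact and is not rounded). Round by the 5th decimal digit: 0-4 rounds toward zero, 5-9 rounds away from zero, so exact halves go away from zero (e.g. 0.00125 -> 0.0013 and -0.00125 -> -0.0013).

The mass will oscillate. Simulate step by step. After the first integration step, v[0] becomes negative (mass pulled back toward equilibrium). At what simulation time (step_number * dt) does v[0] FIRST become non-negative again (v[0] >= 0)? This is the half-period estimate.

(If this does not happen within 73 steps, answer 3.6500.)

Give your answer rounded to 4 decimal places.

Step 0: x=[4.8000] v=[0.0000]
Step 1: x=[4.7963] v=[-0.0750]
Step 2: x=[4.7888] v=[-0.1498]
Step 3: x=[4.7776] v=[-0.2242]
Step 4: x=[4.7627] v=[-0.2980]
Step 5: x=[4.7442] v=[-0.3710]
Step 6: x=[4.7221] v=[-0.4430]
Step 7: x=[4.6964] v=[-0.5138]
Step 8: x=[4.6672] v=[-0.5833]
Step 9: x=[4.6346] v=[-0.6512]
Step 10: x=[4.5987] v=[-0.7173]
Step 11: x=[4.5596] v=[-0.7815]
Step 12: x=[4.5174] v=[-0.8436]
Step 13: x=[4.4722] v=[-0.9035]
Step 14: x=[4.4242] v=[-0.9609]
Step 15: x=[4.3734] v=[-1.0158]
Step 16: x=[4.3200] v=[-1.0679]
Step 17: x=[4.2641] v=[-1.1172]
Step 18: x=[4.2059] v=[-1.1635]
Step 19: x=[4.1456] v=[-1.2067]
Step 20: x=[4.0833] v=[-1.2466]
Step 21: x=[4.0191] v=[-1.2832]
Step 22: x=[3.9533] v=[-1.3164]
Step 23: x=[3.8860] v=[-1.3460]
Step 24: x=[3.8174] v=[-1.3720]
Step 25: x=[3.7477] v=[-1.3944]
Step 26: x=[3.6771] v=[-1.4130]
Step 27: x=[3.6057] v=[-1.4278]
Step 28: x=[3.5338] v=[-1.4388]
Step 29: x=[3.4615] v=[-1.4460]
Step 30: x=[3.3890] v=[-1.4493]
Step 31: x=[3.3166] v=[-1.4487]
Step 32: x=[3.2444] v=[-1.4442]
Step 33: x=[3.1726] v=[-1.4359]
Step 34: x=[3.1014] v=[-1.4237]
Step 35: x=[3.0310] v=[-1.4077]
Step 36: x=[2.9616] v=[-1.3879]
Step 37: x=[2.8934] v=[-1.3644]
Step 38: x=[2.8265] v=[-1.3373]
Step 39: x=[2.7612] v=[-1.3066]
Step 40: x=[2.6976] v=[-1.2724]
Step 41: x=[2.6359] v=[-1.2348]
Step 42: x=[2.5762] v=[-1.1939]
Step 43: x=[2.5187] v=[-1.1498]
Step 44: x=[2.4636] v=[-1.1026]
Step 45: x=[2.4110] v=[-1.0524]
Step 46: x=[2.3610] v=[-0.9994]
Step 47: x=[2.3138] v=[-0.9437]
Step 48: x=[2.2695] v=[-0.8855]
Step 49: x=[2.2283] v=[-0.8249]
Step 50: x=[2.1902] v=[-0.7621]
Step 51: x=[2.1553] v=[-0.6973]
Step 52: x=[2.1238] v=[-0.6306]
Step 53: x=[2.0957] v=[-0.5622]
Step 54: x=[2.0711] v=[-0.4923]
Step 55: x=[2.0500] v=[-0.4211]
Step 56: x=[2.0326] v=[-0.3488]
Step 57: x=[2.0188] v=[-0.2755]
Step 58: x=[2.0087] v=[-0.2015]
Step 59: x=[2.0024] v=[-0.1270]
Step 60: x=[1.9998] v=[-0.0521]
Step 61: x=[2.0009] v=[0.0229]
First v>=0 after going negative at step 61, time=3.0500

Answer: 3.0500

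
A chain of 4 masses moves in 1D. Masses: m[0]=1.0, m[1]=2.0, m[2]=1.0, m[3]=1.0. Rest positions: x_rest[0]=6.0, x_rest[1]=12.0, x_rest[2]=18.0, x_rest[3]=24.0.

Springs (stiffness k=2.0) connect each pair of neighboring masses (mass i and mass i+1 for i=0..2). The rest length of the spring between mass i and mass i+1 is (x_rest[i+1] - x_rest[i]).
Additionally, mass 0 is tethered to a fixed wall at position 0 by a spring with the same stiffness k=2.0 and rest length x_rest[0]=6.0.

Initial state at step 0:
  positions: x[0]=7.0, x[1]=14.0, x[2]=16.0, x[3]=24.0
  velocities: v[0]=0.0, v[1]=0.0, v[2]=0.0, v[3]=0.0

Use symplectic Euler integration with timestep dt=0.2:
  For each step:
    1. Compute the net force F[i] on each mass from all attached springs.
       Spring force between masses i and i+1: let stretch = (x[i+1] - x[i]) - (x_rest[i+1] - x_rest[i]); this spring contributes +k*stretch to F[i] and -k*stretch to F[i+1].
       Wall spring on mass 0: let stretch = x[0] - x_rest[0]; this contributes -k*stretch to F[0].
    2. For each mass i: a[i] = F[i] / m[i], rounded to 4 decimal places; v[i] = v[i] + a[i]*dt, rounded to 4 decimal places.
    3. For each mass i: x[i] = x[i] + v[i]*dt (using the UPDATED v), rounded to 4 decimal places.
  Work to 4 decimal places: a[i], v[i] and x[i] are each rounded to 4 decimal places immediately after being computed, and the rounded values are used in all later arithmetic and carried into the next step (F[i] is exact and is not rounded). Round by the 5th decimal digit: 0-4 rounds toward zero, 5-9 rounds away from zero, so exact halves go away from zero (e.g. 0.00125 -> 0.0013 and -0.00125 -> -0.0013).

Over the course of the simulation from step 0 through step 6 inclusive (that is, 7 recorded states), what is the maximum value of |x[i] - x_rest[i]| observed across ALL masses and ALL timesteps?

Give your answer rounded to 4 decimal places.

Step 0: x=[7.0000 14.0000 16.0000 24.0000] v=[0.0000 0.0000 0.0000 0.0000]
Step 1: x=[7.0000 13.8000 16.4800 23.8400] v=[0.0000 -1.0000 2.4000 -0.8000]
Step 2: x=[6.9840 13.4352 17.3344 23.5712] v=[-0.0800 -1.8240 4.2720 -1.3440]
Step 3: x=[6.9254 12.9683 18.3758 23.2835] v=[-0.2931 -2.3344 5.2070 -1.4387]
Step 4: x=[6.7962 12.4760 19.3772 23.0831] v=[-0.6461 -2.4615 5.0071 -1.0018]
Step 5: x=[6.5777 12.0326 20.1230 23.0663] v=[-1.0927 -2.2172 3.7290 -0.0842]
Step 6: x=[6.2693 11.6946 20.4570 23.2940] v=[-1.5418 -1.6901 1.6702 1.1385]
Max displacement = 2.4570

Answer: 2.4570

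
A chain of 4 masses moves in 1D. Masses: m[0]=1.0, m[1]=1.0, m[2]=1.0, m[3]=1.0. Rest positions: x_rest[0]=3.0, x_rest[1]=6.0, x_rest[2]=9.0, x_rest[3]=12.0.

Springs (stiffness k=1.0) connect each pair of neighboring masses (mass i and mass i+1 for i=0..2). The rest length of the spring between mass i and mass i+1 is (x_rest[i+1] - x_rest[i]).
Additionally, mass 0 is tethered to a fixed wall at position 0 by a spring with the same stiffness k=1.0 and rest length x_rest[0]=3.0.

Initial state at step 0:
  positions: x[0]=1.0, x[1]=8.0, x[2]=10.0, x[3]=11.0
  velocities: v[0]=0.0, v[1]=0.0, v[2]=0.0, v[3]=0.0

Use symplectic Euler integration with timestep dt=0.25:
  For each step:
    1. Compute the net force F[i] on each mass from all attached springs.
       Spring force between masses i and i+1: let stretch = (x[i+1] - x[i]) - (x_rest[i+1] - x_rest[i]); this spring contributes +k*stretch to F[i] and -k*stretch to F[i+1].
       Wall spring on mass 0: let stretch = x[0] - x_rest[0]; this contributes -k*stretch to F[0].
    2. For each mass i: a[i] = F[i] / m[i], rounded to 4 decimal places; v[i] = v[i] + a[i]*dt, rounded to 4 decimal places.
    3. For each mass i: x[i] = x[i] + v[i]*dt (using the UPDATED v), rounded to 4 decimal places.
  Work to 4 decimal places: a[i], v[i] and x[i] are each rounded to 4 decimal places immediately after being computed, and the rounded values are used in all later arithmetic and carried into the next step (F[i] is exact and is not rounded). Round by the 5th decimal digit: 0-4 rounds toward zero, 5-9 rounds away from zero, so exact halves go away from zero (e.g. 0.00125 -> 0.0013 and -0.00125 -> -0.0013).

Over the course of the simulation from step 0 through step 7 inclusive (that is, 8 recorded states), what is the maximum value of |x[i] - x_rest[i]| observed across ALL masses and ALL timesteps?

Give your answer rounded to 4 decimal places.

Answer: 2.3049

Derivation:
Step 0: x=[1.0000 8.0000 10.0000 11.0000] v=[0.0000 0.0000 0.0000 0.0000]
Step 1: x=[1.3750 7.6875 9.9375 11.1250] v=[1.5000 -1.2500 -0.2500 0.5000]
Step 2: x=[2.0586 7.1211 9.8086 11.3633] v=[2.7344 -2.2656 -0.5156 0.9531]
Step 3: x=[2.9300 6.4063 9.6089 11.6919] v=[3.4854 -2.8594 -0.7988 1.3144]
Step 4: x=[3.8355 5.6744 9.3392 12.0778] v=[3.6220 -2.9278 -1.0787 1.5437]
Step 5: x=[4.6162 5.0566 9.0116 12.4801] v=[3.1229 -2.4713 -1.3103 1.6091]
Step 6: x=[5.1360 4.6584 8.6536 12.8531] v=[2.0790 -1.5927 -1.4319 1.4920]
Step 7: x=[5.3049 4.5398 8.3084 13.1511] v=[0.6756 -0.4745 -1.3808 1.1921]
Max displacement = 2.3049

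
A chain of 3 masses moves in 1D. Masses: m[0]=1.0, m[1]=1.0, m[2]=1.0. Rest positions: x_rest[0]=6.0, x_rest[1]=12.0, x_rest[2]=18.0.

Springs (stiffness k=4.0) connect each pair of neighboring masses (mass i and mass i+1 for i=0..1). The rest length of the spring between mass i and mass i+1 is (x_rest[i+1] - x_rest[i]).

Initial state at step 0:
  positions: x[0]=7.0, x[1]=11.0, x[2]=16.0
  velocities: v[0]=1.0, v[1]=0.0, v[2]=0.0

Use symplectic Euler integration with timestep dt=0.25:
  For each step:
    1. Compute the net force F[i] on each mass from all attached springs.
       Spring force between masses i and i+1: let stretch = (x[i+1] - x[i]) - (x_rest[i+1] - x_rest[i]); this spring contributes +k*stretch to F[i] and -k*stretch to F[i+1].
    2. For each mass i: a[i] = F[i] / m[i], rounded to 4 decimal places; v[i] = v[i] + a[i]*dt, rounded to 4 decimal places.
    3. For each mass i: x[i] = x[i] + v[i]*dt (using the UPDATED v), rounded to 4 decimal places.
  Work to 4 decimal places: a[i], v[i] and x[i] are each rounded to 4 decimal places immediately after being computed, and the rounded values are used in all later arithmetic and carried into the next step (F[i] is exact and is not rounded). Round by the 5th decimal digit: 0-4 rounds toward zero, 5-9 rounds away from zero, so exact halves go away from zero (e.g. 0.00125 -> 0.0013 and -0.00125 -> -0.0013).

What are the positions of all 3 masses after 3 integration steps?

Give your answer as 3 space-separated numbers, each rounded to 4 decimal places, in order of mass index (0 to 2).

Answer: 5.3750 11.9063 17.4688

Derivation:
Step 0: x=[7.0000 11.0000 16.0000] v=[1.0000 0.0000 0.0000]
Step 1: x=[6.7500 11.2500 16.2500] v=[-1.0000 1.0000 1.0000]
Step 2: x=[6.1250 11.6250 16.7500] v=[-2.5000 1.5000 2.0000]
Step 3: x=[5.3750 11.9063 17.4688] v=[-3.0000 1.1250 2.8750]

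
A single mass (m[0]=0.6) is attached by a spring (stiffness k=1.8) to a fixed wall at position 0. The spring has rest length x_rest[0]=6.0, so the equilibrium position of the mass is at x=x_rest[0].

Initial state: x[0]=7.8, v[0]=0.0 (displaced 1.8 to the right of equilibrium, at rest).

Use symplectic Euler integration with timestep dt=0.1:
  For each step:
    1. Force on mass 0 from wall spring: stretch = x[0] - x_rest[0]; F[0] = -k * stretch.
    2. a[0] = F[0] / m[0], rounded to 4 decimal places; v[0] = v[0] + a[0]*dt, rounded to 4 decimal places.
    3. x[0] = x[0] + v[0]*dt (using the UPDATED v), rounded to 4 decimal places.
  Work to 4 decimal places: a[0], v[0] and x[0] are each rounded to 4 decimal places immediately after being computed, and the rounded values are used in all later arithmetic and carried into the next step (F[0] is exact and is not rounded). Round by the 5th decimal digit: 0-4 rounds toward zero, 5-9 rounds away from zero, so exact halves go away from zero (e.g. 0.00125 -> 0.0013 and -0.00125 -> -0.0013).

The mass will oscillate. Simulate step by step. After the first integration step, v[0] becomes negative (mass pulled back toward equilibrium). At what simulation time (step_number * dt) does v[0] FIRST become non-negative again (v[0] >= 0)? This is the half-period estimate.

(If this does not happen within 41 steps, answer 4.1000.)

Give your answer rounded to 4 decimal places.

Step 0: x=[7.8000] v=[0.0000]
Step 1: x=[7.7460] v=[-0.5400]
Step 2: x=[7.6396] v=[-1.0638]
Step 3: x=[7.4840] v=[-1.5557]
Step 4: x=[7.2839] v=[-2.0009]
Step 5: x=[7.0453] v=[-2.3861]
Step 6: x=[6.7753] v=[-2.6997]
Step 7: x=[6.4821] v=[-2.9323]
Step 8: x=[6.1744] v=[-3.0769]
Step 9: x=[5.8615] v=[-3.1292]
Step 10: x=[5.5527] v=[-3.0877]
Step 11: x=[5.2574] v=[-2.9535]
Step 12: x=[4.9843] v=[-2.7307]
Step 13: x=[4.7417] v=[-2.4260]
Step 14: x=[4.5369] v=[-2.0485]
Step 15: x=[4.3759] v=[-1.6096]
Step 16: x=[4.2637] v=[-1.1224]
Step 17: x=[4.2036] v=[-0.6015]
Step 18: x=[4.1973] v=[-0.0626]
Step 19: x=[4.2451] v=[0.4782]
First v>=0 after going negative at step 19, time=1.9000

Answer: 1.9000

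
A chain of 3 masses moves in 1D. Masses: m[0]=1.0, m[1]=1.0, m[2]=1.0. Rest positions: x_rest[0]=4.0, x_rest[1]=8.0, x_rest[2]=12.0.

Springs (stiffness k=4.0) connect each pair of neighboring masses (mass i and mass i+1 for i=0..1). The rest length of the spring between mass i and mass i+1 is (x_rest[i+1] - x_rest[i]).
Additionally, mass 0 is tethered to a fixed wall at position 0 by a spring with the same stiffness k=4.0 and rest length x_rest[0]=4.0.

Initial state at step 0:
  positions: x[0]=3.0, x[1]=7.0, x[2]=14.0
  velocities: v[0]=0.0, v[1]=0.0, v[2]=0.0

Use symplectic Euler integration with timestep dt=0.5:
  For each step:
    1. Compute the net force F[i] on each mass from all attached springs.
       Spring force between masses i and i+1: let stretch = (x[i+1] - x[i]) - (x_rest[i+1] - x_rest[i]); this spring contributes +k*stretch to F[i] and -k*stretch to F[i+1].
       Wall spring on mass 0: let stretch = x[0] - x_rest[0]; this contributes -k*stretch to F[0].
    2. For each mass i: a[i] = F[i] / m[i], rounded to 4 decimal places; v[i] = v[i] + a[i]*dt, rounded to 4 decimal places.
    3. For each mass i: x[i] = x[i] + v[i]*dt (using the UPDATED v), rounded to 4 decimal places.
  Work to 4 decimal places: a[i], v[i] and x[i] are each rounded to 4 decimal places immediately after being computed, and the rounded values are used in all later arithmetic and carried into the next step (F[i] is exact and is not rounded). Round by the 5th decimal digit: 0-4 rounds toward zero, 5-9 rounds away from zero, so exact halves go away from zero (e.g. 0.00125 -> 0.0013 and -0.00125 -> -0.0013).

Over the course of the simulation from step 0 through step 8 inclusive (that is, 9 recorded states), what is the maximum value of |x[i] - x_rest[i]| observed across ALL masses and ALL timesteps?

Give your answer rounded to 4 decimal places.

Answer: 3.0000

Derivation:
Step 0: x=[3.0000 7.0000 14.0000] v=[0.0000 0.0000 0.0000]
Step 1: x=[4.0000 10.0000 11.0000] v=[2.0000 6.0000 -6.0000]
Step 2: x=[7.0000 8.0000 11.0000] v=[6.0000 -4.0000 0.0000]
Step 3: x=[4.0000 8.0000 12.0000] v=[-6.0000 0.0000 2.0000]
Step 4: x=[1.0000 8.0000 13.0000] v=[-6.0000 0.0000 2.0000]
Step 5: x=[4.0000 6.0000 13.0000] v=[6.0000 -4.0000 0.0000]
Step 6: x=[5.0000 9.0000 10.0000] v=[2.0000 6.0000 -6.0000]
Step 7: x=[5.0000 9.0000 10.0000] v=[0.0000 0.0000 0.0000]
Step 8: x=[4.0000 6.0000 13.0000] v=[-2.0000 -6.0000 6.0000]
Max displacement = 3.0000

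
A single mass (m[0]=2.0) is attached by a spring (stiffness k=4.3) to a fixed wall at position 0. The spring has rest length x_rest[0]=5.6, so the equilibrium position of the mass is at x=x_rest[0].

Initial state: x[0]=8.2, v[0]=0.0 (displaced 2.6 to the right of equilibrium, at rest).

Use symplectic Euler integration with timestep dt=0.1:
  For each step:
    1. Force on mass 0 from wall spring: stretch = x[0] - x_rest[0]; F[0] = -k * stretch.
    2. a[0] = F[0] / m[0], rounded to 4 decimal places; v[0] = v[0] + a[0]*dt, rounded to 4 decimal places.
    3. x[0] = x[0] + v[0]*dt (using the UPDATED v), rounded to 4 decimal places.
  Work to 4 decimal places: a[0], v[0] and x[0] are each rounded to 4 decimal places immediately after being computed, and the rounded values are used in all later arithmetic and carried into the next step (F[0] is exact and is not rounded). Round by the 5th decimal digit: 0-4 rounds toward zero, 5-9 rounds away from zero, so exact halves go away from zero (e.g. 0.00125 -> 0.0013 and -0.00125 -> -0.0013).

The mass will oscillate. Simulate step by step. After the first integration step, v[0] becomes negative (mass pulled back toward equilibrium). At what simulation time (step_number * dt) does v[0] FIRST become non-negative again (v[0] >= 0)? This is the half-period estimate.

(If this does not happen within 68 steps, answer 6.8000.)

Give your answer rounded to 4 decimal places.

Answer: 2.2000

Derivation:
Step 0: x=[8.2000] v=[0.0000]
Step 1: x=[8.1441] v=[-0.5590]
Step 2: x=[8.0335] v=[-1.1060]
Step 3: x=[7.8706] v=[-1.6292]
Step 4: x=[7.6589] v=[-2.1174]
Step 5: x=[7.4029] v=[-2.5601]
Step 6: x=[7.1081] v=[-2.9477]
Step 7: x=[6.7809] v=[-3.2719]
Step 8: x=[6.4283] v=[-3.5258]
Step 9: x=[6.0579] v=[-3.7039]
Step 10: x=[5.6777] v=[-3.8024]
Step 11: x=[5.2958] v=[-3.8191]
Step 12: x=[4.9204] v=[-3.7537]
Step 13: x=[4.5596] v=[-3.6076]
Step 14: x=[4.2212] v=[-3.3839]
Step 15: x=[3.9125] v=[-3.0875]
Step 16: x=[3.6400] v=[-2.7247]
Step 17: x=[3.4097] v=[-2.3033]
Step 18: x=[3.2265] v=[-1.8324]
Step 19: x=[3.0943] v=[-1.3221]
Step 20: x=[3.0160] v=[-0.7834]
Step 21: x=[2.9932] v=[-0.2278]
Step 22: x=[3.0265] v=[0.3327]
First v>=0 after going negative at step 22, time=2.2000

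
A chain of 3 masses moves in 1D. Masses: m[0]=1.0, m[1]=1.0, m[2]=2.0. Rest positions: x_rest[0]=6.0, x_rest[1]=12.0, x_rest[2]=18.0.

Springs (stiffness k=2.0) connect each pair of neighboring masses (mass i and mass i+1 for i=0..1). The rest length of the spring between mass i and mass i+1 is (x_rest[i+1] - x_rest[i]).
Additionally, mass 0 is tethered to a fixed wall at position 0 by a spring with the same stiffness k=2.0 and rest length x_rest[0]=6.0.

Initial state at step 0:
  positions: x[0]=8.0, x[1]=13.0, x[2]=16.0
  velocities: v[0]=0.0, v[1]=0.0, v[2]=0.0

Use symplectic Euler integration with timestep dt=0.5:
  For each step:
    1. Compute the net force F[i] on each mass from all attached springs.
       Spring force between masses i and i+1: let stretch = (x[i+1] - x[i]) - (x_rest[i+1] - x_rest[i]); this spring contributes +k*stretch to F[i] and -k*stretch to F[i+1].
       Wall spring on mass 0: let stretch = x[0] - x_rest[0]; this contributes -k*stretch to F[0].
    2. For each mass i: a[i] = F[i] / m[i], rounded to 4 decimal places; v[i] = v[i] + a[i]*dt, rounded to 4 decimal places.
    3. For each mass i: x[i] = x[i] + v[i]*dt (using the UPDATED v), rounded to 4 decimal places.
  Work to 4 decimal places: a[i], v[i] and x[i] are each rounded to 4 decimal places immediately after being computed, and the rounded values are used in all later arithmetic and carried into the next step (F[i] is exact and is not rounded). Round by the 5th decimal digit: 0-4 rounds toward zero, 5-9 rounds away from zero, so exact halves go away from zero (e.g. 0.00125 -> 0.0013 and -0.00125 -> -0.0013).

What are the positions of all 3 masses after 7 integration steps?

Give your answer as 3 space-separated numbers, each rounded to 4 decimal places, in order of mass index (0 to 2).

Step 0: x=[8.0000 13.0000 16.0000] v=[0.0000 0.0000 0.0000]
Step 1: x=[6.5000 12.0000 16.7500] v=[-3.0000 -2.0000 1.5000]
Step 2: x=[4.5000 10.6250 17.8125] v=[-4.0000 -2.7500 2.1250]
Step 3: x=[3.3125 9.7813 18.5782] v=[-2.3750 -1.6875 1.5313]
Step 4: x=[3.7032 10.1016 18.6447] v=[0.7813 0.6406 0.1329]
Step 5: x=[5.4415 11.4943 18.0754] v=[3.4765 2.7853 -1.1387]
Step 6: x=[7.4854 13.1511 17.3608] v=[4.0878 3.3136 -1.4293]
Step 7: x=[8.6195 14.0799 17.0937] v=[2.2681 1.8576 -0.5342]

Answer: 8.6195 14.0799 17.0937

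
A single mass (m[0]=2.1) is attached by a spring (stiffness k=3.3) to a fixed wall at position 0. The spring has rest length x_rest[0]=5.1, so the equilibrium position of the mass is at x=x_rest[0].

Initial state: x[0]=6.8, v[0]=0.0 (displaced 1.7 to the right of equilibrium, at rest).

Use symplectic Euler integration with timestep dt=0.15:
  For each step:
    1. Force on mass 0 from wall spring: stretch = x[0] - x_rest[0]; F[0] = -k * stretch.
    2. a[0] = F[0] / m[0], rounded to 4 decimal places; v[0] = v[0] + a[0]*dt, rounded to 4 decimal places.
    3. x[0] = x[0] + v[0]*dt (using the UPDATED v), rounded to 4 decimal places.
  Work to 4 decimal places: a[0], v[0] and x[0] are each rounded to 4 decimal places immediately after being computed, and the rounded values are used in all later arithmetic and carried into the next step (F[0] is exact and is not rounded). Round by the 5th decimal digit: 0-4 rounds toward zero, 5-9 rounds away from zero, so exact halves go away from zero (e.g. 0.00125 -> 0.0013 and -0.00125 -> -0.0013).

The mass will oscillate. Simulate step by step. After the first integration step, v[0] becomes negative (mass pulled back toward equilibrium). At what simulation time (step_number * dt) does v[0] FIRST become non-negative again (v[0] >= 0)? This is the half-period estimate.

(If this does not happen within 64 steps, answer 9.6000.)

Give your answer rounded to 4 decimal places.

Answer: 2.5500

Derivation:
Step 0: x=[6.8000] v=[0.0000]
Step 1: x=[6.7399] v=[-0.4007]
Step 2: x=[6.6218] v=[-0.7873]
Step 3: x=[6.4499] v=[-1.1460]
Step 4: x=[6.2303] v=[-1.4642]
Step 5: x=[5.9707] v=[-1.7306]
Step 6: x=[5.6803] v=[-1.9358]
Step 7: x=[5.3694] v=[-2.0726]
Step 8: x=[5.0490] v=[-2.1361]
Step 9: x=[4.7304] v=[-2.1241]
Step 10: x=[4.4249] v=[-2.0370]
Step 11: x=[4.1432] v=[-1.8779]
Step 12: x=[3.8953] v=[-1.6524]
Step 13: x=[3.6900] v=[-1.3684]
Step 14: x=[3.5346] v=[-1.0360]
Step 15: x=[3.4346] v=[-0.6670]
Step 16: x=[3.3934] v=[-0.2744]
Step 17: x=[3.4126] v=[0.1279]
First v>=0 after going negative at step 17, time=2.5500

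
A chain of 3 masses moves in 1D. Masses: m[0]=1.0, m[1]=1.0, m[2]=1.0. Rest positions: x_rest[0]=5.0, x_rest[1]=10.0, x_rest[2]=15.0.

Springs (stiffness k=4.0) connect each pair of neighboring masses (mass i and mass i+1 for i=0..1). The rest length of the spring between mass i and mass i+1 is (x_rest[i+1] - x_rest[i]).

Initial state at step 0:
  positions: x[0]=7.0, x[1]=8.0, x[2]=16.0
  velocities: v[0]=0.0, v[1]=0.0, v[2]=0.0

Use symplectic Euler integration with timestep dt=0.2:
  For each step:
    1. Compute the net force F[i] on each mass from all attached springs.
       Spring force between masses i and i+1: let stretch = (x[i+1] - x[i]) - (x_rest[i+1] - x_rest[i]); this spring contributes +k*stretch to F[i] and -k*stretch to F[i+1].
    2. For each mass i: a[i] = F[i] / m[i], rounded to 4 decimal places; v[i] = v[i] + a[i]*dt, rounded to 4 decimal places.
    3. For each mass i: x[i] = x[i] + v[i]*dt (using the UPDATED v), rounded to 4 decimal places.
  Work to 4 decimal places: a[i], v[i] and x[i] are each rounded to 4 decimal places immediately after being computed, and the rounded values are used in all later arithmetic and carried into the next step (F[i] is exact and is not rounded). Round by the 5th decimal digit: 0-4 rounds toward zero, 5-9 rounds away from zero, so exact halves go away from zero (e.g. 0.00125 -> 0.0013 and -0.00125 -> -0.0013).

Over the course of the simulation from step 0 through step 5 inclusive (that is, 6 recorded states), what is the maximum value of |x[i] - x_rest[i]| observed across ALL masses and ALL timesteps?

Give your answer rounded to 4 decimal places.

Step 0: x=[7.0000 8.0000 16.0000] v=[0.0000 0.0000 0.0000]
Step 1: x=[6.3600 9.1200 15.5200] v=[-3.2000 5.6000 -2.4000]
Step 2: x=[5.3616 10.8224 14.8160] v=[-4.9920 8.5120 -3.5200]
Step 3: x=[4.4369 12.2900 14.2730] v=[-4.6234 7.3382 -2.7149]
Step 4: x=[3.9687 12.8184 14.2127] v=[-2.3409 2.6421 -0.3013]
Step 5: x=[4.1165 12.1540 14.7294] v=[0.7389 -3.3222 2.5833]
Max displacement = 2.8184

Answer: 2.8184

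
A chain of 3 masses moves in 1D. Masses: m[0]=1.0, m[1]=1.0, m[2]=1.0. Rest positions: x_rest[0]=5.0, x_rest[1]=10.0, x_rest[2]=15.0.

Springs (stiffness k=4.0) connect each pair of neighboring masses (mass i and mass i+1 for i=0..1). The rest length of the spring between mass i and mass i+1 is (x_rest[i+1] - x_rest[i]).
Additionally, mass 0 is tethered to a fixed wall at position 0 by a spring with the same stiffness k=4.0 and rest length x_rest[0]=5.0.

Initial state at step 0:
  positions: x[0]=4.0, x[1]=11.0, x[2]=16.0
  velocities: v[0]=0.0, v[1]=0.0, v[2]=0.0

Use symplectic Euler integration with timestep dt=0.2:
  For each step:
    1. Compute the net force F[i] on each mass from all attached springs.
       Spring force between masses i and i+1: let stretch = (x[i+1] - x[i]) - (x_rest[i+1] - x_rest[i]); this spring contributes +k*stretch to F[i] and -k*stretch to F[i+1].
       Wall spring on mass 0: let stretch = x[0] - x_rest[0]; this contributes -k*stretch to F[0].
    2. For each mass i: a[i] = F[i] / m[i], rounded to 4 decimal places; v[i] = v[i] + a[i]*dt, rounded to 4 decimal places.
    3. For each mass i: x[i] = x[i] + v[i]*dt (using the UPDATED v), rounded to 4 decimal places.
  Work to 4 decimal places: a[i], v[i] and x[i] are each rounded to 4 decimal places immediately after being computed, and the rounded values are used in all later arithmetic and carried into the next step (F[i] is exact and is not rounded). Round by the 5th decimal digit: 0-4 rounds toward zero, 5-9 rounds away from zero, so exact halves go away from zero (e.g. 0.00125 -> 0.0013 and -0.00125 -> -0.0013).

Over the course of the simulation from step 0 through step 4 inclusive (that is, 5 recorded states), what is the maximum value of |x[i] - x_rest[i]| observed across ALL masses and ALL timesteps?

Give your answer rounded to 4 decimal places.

Step 0: x=[4.0000 11.0000 16.0000] v=[0.0000 0.0000 0.0000]
Step 1: x=[4.4800 10.6800 16.0000] v=[2.4000 -1.6000 0.0000]
Step 2: x=[5.2352 10.2192 15.9488] v=[3.7760 -2.3040 -0.2560]
Step 3: x=[5.9502 9.8777 15.7809] v=[3.5750 -1.7075 -0.8397]
Step 4: x=[6.3416 9.8523 15.4684] v=[1.9568 -0.1269 -1.5623]
Max displacement = 1.3416

Answer: 1.3416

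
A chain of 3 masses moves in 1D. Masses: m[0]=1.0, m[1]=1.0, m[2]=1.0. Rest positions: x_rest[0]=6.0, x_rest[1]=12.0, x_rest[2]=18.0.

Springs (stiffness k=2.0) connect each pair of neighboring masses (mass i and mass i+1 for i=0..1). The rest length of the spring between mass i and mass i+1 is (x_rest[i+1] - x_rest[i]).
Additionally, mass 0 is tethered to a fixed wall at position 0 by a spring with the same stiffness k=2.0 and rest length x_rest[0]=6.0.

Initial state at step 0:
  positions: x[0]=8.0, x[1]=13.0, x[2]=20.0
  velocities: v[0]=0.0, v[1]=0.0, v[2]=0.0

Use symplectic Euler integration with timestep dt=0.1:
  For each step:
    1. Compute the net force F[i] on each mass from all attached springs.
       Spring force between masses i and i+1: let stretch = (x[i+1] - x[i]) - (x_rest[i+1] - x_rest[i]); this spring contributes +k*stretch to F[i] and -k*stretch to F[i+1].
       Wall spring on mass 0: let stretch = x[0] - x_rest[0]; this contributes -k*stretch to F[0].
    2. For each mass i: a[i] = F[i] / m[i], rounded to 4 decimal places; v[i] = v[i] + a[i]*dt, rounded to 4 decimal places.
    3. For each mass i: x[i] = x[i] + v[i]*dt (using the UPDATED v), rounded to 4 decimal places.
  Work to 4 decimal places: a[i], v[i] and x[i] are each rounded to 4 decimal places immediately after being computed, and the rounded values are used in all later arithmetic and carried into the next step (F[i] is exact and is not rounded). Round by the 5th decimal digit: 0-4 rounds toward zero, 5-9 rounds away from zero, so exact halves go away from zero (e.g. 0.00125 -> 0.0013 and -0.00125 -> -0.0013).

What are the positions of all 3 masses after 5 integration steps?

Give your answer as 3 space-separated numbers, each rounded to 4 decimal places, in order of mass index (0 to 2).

Step 0: x=[8.0000 13.0000 20.0000] v=[0.0000 0.0000 0.0000]
Step 1: x=[7.9400 13.0400 19.9800] v=[-0.6000 0.4000 -0.2000]
Step 2: x=[7.8232 13.1168 19.9412] v=[-1.1680 0.7680 -0.3880]
Step 3: x=[7.6558 13.2242 19.8859] v=[-1.6739 1.0742 -0.5529]
Step 4: x=[7.4467 13.3535 19.8174] v=[-2.0914 1.2929 -0.6852]
Step 5: x=[7.2068 13.4939 19.7396] v=[-2.3994 1.4043 -0.7780]

Answer: 7.2068 13.4939 19.7396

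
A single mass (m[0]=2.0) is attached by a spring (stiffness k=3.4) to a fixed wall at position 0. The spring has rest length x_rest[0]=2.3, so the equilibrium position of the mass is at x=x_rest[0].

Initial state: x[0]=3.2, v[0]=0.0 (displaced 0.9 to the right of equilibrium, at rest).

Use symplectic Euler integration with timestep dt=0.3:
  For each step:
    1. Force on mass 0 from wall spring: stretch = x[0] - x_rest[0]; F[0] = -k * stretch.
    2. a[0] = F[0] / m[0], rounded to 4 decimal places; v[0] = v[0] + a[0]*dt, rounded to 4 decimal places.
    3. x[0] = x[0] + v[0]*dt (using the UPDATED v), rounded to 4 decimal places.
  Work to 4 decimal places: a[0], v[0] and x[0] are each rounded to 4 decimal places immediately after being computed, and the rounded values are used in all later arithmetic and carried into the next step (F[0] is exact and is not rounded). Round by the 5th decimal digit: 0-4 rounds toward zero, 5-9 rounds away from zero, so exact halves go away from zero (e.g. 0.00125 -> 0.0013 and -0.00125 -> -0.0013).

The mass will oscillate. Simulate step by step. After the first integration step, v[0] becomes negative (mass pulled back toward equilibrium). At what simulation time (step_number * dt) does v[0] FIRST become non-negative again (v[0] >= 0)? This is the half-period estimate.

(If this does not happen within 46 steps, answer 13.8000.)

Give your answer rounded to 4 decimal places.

Answer: 2.4000

Derivation:
Step 0: x=[3.2000] v=[0.0000]
Step 1: x=[3.0623] v=[-0.4590]
Step 2: x=[2.8080] v=[-0.8478]
Step 3: x=[2.4759] v=[-1.1069]
Step 4: x=[2.1169] v=[-1.1966]
Step 5: x=[1.7859] v=[-1.1032]
Step 6: x=[1.5336] v=[-0.8410]
Step 7: x=[1.3986] v=[-0.4501]
Step 8: x=[1.4015] v=[0.0096]
First v>=0 after going negative at step 8, time=2.4000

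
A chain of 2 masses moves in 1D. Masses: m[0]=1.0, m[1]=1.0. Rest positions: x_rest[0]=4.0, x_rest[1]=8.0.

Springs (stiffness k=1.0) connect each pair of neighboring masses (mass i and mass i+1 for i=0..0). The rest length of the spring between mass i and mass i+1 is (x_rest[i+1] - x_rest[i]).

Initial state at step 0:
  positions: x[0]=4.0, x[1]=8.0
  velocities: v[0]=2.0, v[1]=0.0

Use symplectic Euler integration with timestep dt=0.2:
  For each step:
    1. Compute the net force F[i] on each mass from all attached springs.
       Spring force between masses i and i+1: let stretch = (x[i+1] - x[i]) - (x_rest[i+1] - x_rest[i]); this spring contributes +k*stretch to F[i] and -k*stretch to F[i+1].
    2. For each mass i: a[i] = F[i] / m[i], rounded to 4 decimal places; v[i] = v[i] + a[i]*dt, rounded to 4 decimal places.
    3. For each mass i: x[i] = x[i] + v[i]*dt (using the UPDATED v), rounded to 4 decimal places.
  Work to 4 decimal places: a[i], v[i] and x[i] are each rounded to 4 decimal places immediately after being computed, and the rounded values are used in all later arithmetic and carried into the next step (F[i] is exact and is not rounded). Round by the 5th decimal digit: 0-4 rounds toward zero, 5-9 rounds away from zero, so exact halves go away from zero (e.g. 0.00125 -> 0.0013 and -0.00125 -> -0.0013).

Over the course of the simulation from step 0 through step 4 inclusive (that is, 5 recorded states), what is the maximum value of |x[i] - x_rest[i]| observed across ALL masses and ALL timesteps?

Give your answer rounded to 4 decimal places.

Step 0: x=[4.0000 8.0000] v=[2.0000 0.0000]
Step 1: x=[4.4000 8.0000] v=[2.0000 0.0000]
Step 2: x=[4.7840 8.0160] v=[1.9200 0.0800]
Step 3: x=[5.1373 8.0627] v=[1.7664 0.2336]
Step 4: x=[5.4476 8.1524] v=[1.5515 0.4485]
Max displacement = 1.4476

Answer: 1.4476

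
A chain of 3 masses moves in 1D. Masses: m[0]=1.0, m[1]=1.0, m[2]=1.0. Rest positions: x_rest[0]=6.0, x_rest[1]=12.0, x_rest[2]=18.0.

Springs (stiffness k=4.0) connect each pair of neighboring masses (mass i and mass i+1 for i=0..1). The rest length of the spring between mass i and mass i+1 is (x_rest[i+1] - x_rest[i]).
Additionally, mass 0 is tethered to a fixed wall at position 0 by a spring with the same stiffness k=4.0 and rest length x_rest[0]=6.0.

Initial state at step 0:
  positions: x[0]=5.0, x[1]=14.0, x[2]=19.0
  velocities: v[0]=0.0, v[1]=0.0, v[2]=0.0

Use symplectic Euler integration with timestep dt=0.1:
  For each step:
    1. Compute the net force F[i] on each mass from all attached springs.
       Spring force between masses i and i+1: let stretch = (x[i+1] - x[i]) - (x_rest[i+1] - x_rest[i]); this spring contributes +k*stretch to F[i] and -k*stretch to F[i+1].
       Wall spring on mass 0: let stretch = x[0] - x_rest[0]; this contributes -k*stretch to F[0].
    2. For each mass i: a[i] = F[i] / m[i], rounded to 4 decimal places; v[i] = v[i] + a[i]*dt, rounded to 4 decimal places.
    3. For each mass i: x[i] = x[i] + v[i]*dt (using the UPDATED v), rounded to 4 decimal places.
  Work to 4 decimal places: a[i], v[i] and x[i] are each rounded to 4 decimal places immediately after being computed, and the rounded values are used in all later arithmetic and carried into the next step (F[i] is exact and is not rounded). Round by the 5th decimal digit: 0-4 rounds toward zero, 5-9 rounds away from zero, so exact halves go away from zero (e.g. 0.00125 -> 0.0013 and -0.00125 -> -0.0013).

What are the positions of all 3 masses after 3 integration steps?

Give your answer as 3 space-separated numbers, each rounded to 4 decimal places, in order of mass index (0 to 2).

Step 0: x=[5.0000 14.0000 19.0000] v=[0.0000 0.0000 0.0000]
Step 1: x=[5.1600 13.8400 19.0400] v=[1.6000 -1.6000 0.4000]
Step 2: x=[5.4608 13.5408 19.1120] v=[3.0080 -2.9920 0.7200]
Step 3: x=[5.8664 13.1413 19.2012] v=[4.0557 -3.9955 0.8915]

Answer: 5.8664 13.1413 19.2012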